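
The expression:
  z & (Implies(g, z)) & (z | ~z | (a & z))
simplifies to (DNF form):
z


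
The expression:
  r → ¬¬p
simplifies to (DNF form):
p ∨ ¬r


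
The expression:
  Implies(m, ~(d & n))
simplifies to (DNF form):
~d | ~m | ~n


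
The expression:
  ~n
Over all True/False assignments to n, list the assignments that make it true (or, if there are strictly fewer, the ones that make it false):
is true only for:
  n=False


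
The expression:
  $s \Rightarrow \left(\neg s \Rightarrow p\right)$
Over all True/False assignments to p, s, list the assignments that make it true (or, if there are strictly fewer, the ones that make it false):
is always true.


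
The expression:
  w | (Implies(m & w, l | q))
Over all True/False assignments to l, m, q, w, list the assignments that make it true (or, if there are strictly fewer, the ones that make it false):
is always true.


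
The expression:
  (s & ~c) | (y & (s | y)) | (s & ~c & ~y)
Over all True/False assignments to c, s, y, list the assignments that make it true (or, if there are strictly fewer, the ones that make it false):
is false only for:
  c=False, s=False, y=False;
  c=True, s=False, y=False;
  c=True, s=True, y=False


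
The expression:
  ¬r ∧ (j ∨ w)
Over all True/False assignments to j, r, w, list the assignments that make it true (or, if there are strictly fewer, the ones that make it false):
is true only for:
  j=False, r=False, w=True;
  j=True, r=False, w=False;
  j=True, r=False, w=True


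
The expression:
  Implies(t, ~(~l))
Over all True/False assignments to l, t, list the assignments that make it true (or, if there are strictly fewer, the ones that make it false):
is false only for:
  l=False, t=True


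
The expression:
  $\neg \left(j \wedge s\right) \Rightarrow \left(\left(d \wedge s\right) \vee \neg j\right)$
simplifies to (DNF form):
$s \vee \neg j$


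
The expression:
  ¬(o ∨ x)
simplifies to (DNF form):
¬o ∧ ¬x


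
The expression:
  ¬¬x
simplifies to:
x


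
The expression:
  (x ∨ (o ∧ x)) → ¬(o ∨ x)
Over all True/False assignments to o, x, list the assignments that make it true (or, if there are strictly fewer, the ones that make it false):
is true only for:
  o=False, x=False;
  o=True, x=False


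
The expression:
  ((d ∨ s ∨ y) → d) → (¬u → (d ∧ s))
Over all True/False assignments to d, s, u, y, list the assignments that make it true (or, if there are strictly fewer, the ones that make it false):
is false only for:
  d=False, s=False, u=False, y=False;
  d=True, s=False, u=False, y=False;
  d=True, s=False, u=False, y=True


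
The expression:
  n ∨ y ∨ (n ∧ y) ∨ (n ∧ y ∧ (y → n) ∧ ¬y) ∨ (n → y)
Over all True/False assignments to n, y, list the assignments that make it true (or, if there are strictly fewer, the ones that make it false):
is always true.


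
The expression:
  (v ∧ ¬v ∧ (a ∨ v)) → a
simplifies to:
True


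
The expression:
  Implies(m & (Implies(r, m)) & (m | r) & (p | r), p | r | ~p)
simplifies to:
True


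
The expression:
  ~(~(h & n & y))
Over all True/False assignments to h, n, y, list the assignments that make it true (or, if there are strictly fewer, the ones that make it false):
is true only for:
  h=True, n=True, y=True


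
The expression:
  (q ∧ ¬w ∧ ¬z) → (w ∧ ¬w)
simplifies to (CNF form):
w ∨ z ∨ ¬q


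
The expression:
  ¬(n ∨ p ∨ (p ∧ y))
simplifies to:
¬n ∧ ¬p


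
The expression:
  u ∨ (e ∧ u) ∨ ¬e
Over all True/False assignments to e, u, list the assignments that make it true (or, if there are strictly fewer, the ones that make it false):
is false only for:
  e=True, u=False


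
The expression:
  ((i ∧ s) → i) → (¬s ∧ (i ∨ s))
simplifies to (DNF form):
i ∧ ¬s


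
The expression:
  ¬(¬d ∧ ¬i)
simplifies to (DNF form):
d ∨ i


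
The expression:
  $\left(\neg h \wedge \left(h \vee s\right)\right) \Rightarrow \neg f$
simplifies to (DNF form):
$h \vee \neg f \vee \neg s$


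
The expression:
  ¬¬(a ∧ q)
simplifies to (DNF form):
a ∧ q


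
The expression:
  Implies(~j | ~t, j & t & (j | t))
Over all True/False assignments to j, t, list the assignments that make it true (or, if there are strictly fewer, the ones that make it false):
is true only for:
  j=True, t=True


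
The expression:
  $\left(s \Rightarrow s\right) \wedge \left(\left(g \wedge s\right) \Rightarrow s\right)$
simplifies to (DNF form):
$\text{True}$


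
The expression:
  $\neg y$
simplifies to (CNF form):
$\neg y$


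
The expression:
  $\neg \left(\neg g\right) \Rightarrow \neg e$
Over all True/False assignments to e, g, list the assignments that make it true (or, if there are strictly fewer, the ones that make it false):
is false only for:
  e=True, g=True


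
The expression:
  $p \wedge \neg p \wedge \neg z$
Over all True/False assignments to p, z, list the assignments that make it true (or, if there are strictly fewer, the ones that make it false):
is never true.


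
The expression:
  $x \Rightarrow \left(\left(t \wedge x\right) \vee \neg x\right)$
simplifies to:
$t \vee \neg x$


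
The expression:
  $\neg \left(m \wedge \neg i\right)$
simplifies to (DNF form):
$i \vee \neg m$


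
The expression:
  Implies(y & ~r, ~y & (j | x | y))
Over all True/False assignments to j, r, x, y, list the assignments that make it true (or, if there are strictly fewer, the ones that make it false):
is false only for:
  j=False, r=False, x=False, y=True;
  j=False, r=False, x=True, y=True;
  j=True, r=False, x=False, y=True;
  j=True, r=False, x=True, y=True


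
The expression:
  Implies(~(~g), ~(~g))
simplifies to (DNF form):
True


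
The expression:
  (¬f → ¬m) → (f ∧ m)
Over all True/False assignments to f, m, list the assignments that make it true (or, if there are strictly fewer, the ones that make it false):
is true only for:
  f=False, m=True;
  f=True, m=True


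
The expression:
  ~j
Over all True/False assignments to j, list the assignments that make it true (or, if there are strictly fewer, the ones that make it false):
is true only for:
  j=False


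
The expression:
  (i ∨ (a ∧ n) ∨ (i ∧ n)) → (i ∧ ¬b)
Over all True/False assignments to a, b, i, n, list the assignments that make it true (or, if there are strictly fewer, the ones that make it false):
is false only for:
  a=False, b=True, i=True, n=False;
  a=False, b=True, i=True, n=True;
  a=True, b=False, i=False, n=True;
  a=True, b=True, i=False, n=True;
  a=True, b=True, i=True, n=False;
  a=True, b=True, i=True, n=True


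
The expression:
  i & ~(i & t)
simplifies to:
i & ~t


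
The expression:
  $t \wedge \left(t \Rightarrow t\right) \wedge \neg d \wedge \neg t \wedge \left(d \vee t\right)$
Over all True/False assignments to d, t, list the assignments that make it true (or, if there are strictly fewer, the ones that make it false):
is never true.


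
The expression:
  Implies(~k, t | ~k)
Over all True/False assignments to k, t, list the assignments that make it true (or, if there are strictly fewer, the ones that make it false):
is always true.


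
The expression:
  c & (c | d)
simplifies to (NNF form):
c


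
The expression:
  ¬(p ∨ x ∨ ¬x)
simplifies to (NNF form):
False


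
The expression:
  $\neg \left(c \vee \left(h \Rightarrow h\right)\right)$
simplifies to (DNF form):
$\text{False}$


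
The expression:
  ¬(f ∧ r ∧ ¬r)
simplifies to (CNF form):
True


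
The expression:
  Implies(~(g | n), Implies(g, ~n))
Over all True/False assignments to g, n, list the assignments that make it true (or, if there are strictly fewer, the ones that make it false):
is always true.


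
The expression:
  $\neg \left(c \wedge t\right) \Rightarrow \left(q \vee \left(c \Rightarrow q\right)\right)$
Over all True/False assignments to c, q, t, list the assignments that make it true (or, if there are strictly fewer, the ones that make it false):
is false only for:
  c=True, q=False, t=False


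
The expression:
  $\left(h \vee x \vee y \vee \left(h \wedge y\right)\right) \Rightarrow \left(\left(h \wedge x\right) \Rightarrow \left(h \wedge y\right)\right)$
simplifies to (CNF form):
$y \vee \neg h \vee \neg x$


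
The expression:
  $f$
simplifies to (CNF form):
$f$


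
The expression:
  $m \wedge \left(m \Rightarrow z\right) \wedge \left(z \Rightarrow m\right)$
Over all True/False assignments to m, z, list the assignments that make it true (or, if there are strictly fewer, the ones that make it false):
is true only for:
  m=True, z=True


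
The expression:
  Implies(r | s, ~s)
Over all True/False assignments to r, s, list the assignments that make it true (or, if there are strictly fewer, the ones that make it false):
is true only for:
  r=False, s=False;
  r=True, s=False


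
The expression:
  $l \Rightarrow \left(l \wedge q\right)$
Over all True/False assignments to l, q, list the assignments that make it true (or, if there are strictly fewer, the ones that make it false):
is false only for:
  l=True, q=False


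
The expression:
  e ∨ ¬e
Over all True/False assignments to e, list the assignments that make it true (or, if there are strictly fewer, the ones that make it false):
is always true.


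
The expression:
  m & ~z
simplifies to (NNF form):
m & ~z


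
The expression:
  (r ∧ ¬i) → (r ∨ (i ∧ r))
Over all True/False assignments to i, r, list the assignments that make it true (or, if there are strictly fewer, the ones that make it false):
is always true.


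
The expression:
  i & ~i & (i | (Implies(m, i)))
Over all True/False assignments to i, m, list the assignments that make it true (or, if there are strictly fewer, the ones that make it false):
is never true.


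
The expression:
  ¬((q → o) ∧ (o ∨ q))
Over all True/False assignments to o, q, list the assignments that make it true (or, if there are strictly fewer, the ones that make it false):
is true only for:
  o=False, q=False;
  o=False, q=True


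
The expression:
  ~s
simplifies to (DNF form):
~s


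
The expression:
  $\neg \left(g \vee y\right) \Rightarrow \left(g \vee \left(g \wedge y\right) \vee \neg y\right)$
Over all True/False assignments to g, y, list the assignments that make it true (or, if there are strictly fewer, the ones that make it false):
is always true.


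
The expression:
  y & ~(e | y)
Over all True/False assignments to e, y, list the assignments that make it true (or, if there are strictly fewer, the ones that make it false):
is never true.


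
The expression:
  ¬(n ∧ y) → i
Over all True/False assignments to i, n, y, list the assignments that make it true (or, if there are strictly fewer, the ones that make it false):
is false only for:
  i=False, n=False, y=False;
  i=False, n=False, y=True;
  i=False, n=True, y=False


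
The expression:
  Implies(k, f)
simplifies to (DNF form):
f | ~k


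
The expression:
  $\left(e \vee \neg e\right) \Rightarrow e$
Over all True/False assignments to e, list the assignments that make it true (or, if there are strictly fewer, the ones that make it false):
is true only for:
  e=True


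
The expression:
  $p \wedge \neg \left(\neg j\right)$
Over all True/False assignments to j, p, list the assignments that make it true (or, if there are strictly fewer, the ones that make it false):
is true only for:
  j=True, p=True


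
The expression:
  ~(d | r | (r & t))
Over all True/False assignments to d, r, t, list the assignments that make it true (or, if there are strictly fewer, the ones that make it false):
is true only for:
  d=False, r=False, t=False;
  d=False, r=False, t=True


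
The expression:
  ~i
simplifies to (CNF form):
~i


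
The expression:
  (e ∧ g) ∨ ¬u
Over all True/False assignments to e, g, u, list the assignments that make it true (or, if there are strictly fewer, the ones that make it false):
is false only for:
  e=False, g=False, u=True;
  e=False, g=True, u=True;
  e=True, g=False, u=True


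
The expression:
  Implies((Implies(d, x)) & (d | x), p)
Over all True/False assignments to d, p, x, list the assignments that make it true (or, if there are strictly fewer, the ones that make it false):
is false only for:
  d=False, p=False, x=True;
  d=True, p=False, x=True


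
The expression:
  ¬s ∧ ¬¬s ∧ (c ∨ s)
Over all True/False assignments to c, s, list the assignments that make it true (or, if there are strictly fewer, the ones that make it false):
is never true.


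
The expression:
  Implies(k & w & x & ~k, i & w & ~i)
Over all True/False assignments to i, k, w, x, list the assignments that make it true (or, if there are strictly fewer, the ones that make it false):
is always true.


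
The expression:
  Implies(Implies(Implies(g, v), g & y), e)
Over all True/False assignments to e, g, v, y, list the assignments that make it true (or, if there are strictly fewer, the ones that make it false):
is false only for:
  e=False, g=True, v=False, y=False;
  e=False, g=True, v=False, y=True;
  e=False, g=True, v=True, y=True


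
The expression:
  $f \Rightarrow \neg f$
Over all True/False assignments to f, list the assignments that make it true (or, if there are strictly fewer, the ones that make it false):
is true only for:
  f=False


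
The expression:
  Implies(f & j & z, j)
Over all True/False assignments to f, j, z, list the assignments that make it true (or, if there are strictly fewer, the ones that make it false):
is always true.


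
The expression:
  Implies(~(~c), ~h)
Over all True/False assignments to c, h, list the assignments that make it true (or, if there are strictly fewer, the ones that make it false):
is false only for:
  c=True, h=True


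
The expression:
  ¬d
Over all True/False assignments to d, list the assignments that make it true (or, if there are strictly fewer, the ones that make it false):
is true only for:
  d=False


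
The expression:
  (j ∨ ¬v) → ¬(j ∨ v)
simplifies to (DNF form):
¬j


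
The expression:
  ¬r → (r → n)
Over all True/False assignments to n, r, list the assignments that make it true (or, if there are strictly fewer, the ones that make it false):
is always true.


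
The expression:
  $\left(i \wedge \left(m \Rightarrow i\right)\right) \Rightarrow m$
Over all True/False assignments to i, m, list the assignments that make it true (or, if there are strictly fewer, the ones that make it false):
is false only for:
  i=True, m=False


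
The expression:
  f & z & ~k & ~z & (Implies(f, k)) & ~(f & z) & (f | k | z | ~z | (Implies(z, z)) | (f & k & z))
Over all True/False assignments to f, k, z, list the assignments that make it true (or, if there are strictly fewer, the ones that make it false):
is never true.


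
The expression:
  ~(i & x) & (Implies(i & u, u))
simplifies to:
~i | ~x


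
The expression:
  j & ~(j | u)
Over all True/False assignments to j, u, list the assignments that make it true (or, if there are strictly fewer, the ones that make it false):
is never true.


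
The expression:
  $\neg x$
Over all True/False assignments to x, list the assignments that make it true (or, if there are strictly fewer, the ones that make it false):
is true only for:
  x=False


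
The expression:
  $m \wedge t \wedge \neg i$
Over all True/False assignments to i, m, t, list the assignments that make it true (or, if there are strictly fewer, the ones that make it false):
is true only for:
  i=False, m=True, t=True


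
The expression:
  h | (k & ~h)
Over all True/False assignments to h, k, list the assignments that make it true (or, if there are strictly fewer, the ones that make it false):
is false only for:
  h=False, k=False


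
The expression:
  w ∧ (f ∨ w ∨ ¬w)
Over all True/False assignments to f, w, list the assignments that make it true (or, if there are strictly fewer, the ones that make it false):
is true only for:
  f=False, w=True;
  f=True, w=True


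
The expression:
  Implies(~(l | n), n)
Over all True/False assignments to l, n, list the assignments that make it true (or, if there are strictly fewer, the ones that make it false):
is false only for:
  l=False, n=False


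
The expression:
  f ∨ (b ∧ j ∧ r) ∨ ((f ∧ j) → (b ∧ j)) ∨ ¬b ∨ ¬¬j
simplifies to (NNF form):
True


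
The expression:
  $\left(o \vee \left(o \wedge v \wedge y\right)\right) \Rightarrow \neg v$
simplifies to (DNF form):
$\neg o \vee \neg v$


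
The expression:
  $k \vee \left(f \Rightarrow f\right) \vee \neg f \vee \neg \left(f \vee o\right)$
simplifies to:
$\text{True}$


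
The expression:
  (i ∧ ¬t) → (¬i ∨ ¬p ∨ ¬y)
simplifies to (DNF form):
t ∨ ¬i ∨ ¬p ∨ ¬y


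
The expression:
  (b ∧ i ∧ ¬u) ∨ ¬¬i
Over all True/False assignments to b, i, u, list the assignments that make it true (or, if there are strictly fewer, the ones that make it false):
is true only for:
  b=False, i=True, u=False;
  b=False, i=True, u=True;
  b=True, i=True, u=False;
  b=True, i=True, u=True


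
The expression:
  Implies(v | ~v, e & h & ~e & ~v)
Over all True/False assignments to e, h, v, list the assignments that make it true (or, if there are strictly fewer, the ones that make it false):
is never true.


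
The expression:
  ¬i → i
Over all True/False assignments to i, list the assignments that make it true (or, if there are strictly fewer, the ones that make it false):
is true only for:
  i=True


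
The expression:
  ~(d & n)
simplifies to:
~d | ~n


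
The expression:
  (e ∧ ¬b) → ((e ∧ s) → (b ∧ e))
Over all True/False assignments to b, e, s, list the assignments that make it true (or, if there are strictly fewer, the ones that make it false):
is false only for:
  b=False, e=True, s=True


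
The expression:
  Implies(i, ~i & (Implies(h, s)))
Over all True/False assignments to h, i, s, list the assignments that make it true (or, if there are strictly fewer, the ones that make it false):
is true only for:
  h=False, i=False, s=False;
  h=False, i=False, s=True;
  h=True, i=False, s=False;
  h=True, i=False, s=True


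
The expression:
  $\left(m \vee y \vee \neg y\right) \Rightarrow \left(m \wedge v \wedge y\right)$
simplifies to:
$m \wedge v \wedge y$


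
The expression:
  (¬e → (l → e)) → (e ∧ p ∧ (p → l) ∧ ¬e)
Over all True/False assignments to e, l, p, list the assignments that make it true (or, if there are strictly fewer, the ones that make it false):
is true only for:
  e=False, l=True, p=False;
  e=False, l=True, p=True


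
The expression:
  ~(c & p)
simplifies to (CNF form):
~c | ~p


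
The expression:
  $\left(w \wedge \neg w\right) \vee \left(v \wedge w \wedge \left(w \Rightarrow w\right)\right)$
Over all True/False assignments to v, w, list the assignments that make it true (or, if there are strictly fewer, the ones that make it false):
is true only for:
  v=True, w=True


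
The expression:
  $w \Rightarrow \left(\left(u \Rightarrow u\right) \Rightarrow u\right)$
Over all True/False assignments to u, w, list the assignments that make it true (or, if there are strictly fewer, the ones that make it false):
is false only for:
  u=False, w=True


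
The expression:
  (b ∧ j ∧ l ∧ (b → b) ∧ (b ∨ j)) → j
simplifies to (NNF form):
True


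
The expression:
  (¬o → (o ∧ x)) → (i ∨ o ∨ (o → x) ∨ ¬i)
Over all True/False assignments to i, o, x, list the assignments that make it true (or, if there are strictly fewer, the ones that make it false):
is always true.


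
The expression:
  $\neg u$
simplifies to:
$\neg u$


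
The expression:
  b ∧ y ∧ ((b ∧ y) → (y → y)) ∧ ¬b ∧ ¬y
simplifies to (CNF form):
False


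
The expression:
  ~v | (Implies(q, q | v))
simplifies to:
True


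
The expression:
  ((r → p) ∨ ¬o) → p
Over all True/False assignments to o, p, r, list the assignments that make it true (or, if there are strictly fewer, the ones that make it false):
is false only for:
  o=False, p=False, r=False;
  o=False, p=False, r=True;
  o=True, p=False, r=False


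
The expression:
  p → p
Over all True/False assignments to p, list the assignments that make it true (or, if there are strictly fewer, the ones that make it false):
is always true.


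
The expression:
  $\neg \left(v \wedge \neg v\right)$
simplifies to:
$\text{True}$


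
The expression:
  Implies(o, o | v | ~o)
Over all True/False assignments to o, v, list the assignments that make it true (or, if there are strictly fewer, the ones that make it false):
is always true.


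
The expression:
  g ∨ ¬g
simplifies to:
True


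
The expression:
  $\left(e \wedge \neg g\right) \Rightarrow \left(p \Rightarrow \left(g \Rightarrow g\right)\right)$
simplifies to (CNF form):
$\text{True}$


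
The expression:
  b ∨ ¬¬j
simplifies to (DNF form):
b ∨ j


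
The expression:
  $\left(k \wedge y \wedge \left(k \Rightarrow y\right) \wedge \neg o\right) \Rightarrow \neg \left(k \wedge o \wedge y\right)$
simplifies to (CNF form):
$\text{True}$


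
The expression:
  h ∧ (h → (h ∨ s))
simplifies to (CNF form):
h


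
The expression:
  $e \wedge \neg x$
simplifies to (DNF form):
$e \wedge \neg x$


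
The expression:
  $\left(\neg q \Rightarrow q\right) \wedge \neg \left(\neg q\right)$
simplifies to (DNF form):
$q$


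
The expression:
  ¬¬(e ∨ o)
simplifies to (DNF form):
e ∨ o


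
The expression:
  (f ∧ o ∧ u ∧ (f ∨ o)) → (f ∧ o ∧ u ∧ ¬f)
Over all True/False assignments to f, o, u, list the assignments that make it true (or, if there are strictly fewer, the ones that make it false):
is false only for:
  f=True, o=True, u=True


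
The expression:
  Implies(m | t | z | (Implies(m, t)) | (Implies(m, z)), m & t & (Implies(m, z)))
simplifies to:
m & t & z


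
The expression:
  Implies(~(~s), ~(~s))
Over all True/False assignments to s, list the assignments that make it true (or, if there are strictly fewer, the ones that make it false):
is always true.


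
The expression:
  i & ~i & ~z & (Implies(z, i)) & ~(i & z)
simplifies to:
False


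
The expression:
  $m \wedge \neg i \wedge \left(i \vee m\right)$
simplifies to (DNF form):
$m \wedge \neg i$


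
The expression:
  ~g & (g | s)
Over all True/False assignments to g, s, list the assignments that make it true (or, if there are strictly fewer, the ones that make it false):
is true only for:
  g=False, s=True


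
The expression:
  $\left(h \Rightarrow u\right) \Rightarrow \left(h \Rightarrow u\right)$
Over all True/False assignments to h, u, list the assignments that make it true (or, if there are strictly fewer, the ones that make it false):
is always true.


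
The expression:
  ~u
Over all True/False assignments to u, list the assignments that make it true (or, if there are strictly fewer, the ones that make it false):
is true only for:
  u=False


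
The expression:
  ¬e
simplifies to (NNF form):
¬e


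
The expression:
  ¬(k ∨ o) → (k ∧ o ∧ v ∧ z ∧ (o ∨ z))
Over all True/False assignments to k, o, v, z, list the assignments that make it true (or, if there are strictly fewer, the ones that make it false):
is false only for:
  k=False, o=False, v=False, z=False;
  k=False, o=False, v=False, z=True;
  k=False, o=False, v=True, z=False;
  k=False, o=False, v=True, z=True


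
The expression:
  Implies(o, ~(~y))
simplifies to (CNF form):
y | ~o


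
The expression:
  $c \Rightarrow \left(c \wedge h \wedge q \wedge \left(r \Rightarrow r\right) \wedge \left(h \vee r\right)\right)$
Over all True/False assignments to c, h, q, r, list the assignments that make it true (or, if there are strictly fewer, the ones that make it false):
is false only for:
  c=True, h=False, q=False, r=False;
  c=True, h=False, q=False, r=True;
  c=True, h=False, q=True, r=False;
  c=True, h=False, q=True, r=True;
  c=True, h=True, q=False, r=False;
  c=True, h=True, q=False, r=True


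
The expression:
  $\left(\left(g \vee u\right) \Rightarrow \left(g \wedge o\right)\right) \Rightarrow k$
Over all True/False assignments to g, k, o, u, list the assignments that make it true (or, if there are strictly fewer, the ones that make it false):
is false only for:
  g=False, k=False, o=False, u=False;
  g=False, k=False, o=True, u=False;
  g=True, k=False, o=True, u=False;
  g=True, k=False, o=True, u=True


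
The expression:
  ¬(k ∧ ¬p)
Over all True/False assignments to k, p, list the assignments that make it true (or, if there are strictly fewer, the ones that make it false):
is false only for:
  k=True, p=False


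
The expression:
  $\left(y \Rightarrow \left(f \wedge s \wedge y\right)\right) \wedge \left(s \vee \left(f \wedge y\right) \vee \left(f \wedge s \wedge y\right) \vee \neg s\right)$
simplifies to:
$\left(f \wedge s\right) \vee \neg y$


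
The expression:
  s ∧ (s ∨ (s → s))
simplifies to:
s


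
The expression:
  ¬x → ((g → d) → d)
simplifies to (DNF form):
d ∨ g ∨ x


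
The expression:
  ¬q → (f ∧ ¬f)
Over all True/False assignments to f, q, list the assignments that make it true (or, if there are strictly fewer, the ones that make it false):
is true only for:
  f=False, q=True;
  f=True, q=True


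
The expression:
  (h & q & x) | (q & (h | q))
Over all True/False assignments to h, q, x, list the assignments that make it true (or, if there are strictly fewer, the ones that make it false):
is true only for:
  h=False, q=True, x=False;
  h=False, q=True, x=True;
  h=True, q=True, x=False;
  h=True, q=True, x=True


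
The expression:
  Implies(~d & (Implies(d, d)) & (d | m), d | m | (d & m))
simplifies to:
True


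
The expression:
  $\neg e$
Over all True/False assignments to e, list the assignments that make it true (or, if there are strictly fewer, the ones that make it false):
is true only for:
  e=False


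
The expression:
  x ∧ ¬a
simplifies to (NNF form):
x ∧ ¬a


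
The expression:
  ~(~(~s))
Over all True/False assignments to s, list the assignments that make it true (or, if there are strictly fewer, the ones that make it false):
is true only for:
  s=False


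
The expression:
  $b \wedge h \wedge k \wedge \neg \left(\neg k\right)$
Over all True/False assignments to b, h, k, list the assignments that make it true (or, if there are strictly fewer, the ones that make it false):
is true only for:
  b=True, h=True, k=True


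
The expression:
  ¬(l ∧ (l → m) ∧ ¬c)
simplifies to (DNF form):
c ∨ ¬l ∨ ¬m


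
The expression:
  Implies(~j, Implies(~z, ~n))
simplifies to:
j | z | ~n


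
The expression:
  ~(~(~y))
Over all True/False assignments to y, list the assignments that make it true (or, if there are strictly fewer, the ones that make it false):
is true only for:
  y=False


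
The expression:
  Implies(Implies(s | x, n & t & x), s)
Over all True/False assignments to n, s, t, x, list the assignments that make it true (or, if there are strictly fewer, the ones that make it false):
is false only for:
  n=False, s=False, t=False, x=False;
  n=False, s=False, t=True, x=False;
  n=True, s=False, t=False, x=False;
  n=True, s=False, t=True, x=False;
  n=True, s=False, t=True, x=True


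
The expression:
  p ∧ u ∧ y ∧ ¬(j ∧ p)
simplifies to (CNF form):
p ∧ u ∧ y ∧ ¬j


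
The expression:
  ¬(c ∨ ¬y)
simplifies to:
y ∧ ¬c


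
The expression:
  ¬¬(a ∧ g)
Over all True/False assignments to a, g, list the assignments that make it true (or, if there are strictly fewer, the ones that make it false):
is true only for:
  a=True, g=True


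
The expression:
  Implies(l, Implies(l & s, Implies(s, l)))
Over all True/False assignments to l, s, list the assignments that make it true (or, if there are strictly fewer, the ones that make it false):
is always true.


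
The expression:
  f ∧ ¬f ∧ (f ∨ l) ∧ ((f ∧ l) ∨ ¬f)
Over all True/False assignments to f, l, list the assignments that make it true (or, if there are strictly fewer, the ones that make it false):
is never true.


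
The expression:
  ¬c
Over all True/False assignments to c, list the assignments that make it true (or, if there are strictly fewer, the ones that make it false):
is true only for:
  c=False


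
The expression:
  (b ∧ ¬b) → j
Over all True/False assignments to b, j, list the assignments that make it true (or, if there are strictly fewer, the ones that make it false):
is always true.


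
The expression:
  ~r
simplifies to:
~r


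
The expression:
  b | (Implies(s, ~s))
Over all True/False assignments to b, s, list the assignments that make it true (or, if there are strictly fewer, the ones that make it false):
is false only for:
  b=False, s=True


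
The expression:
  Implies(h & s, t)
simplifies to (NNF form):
t | ~h | ~s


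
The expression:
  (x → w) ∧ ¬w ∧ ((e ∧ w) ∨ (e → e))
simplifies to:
¬w ∧ ¬x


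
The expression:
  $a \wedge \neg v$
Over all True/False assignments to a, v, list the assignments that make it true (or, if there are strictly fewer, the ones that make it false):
is true only for:
  a=True, v=False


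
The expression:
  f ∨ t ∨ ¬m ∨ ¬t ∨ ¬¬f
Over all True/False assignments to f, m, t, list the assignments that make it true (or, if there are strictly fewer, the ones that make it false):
is always true.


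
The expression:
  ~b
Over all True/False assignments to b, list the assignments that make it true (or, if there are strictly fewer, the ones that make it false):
is true only for:
  b=False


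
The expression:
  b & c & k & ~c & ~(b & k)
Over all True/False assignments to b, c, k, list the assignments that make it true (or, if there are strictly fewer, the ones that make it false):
is never true.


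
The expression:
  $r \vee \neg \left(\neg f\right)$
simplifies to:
$f \vee r$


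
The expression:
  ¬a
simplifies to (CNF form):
¬a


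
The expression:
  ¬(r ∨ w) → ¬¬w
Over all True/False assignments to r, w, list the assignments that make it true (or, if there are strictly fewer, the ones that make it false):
is false only for:
  r=False, w=False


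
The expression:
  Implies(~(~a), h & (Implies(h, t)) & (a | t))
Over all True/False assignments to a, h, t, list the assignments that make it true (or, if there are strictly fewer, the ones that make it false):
is false only for:
  a=True, h=False, t=False;
  a=True, h=False, t=True;
  a=True, h=True, t=False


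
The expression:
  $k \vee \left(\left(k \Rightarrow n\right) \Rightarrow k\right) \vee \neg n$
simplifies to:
$k \vee \neg n$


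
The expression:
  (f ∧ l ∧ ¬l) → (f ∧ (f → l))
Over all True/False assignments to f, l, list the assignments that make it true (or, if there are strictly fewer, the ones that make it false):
is always true.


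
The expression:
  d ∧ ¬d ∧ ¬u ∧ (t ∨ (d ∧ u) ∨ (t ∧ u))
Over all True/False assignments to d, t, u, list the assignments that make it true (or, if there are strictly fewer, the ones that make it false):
is never true.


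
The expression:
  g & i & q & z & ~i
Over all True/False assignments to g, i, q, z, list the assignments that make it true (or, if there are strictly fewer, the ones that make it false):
is never true.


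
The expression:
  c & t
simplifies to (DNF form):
c & t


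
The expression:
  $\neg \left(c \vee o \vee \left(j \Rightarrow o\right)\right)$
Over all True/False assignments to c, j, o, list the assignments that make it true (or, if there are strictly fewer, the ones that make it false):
is true only for:
  c=False, j=True, o=False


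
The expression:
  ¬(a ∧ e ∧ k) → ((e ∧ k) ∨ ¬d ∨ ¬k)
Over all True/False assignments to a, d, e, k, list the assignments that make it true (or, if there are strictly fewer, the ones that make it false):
is false only for:
  a=False, d=True, e=False, k=True;
  a=True, d=True, e=False, k=True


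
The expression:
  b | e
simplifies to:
b | e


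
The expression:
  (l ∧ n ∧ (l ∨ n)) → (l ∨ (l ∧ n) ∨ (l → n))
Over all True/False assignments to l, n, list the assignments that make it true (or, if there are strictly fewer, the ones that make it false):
is always true.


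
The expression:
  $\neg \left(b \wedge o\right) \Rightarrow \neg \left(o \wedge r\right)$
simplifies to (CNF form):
$b \vee \neg o \vee \neg r$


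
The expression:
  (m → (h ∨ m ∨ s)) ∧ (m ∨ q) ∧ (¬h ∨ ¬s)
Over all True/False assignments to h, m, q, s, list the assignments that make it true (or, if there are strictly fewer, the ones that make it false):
is false only for:
  h=False, m=False, q=False, s=False;
  h=False, m=False, q=False, s=True;
  h=True, m=False, q=False, s=False;
  h=True, m=False, q=False, s=True;
  h=True, m=False, q=True, s=True;
  h=True, m=True, q=False, s=True;
  h=True, m=True, q=True, s=True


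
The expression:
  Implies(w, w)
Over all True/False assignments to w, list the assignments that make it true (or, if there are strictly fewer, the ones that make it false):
is always true.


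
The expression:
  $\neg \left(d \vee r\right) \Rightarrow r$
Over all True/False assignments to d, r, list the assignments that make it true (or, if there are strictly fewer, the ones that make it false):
is false only for:
  d=False, r=False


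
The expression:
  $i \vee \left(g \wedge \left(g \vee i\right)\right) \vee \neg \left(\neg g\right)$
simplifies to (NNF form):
$g \vee i$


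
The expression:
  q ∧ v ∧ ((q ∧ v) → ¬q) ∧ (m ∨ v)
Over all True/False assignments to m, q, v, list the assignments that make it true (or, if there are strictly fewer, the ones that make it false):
is never true.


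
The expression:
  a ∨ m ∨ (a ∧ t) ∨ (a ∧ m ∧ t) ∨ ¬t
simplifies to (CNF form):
a ∨ m ∨ ¬t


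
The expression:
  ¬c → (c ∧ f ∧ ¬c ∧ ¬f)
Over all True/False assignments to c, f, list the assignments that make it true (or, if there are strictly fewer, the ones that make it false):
is true only for:
  c=True, f=False;
  c=True, f=True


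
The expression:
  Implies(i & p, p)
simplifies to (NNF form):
True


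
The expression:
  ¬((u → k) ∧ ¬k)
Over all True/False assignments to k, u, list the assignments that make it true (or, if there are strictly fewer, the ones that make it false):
is false only for:
  k=False, u=False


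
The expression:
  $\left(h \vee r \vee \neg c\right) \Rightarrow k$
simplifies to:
$k \vee \left(c \wedge \neg h \wedge \neg r\right)$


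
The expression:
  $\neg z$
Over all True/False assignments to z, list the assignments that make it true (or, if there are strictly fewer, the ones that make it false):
is true only for:
  z=False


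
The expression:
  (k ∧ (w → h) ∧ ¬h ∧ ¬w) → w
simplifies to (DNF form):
h ∨ w ∨ ¬k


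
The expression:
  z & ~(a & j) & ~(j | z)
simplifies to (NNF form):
False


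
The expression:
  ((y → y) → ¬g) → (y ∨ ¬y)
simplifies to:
True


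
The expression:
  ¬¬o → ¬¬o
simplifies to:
True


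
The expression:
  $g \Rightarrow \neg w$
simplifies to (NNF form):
$\neg g \vee \neg w$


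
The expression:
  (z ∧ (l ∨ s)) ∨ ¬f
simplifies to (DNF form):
(l ∧ z) ∨ (s ∧ z) ∨ ¬f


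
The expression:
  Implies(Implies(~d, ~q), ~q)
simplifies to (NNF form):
~d | ~q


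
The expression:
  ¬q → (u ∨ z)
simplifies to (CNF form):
q ∨ u ∨ z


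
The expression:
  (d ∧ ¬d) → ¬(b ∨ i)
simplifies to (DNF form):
True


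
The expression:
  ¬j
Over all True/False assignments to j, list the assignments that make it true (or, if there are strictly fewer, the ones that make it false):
is true only for:
  j=False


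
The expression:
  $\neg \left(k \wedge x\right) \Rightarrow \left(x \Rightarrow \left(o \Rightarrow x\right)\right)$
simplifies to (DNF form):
$\text{True}$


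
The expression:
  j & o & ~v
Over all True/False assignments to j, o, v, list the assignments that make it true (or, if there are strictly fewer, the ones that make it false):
is true only for:
  j=True, o=True, v=False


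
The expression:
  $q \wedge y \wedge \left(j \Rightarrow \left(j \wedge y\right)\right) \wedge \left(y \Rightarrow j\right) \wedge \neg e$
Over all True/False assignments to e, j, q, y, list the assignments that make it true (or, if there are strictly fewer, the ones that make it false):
is true only for:
  e=False, j=True, q=True, y=True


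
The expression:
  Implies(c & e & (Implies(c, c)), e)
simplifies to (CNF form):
True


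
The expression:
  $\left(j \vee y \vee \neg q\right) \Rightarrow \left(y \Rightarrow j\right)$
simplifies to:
$j \vee \neg y$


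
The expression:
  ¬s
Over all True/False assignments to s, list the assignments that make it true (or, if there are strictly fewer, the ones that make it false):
is true only for:
  s=False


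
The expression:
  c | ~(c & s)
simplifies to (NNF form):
True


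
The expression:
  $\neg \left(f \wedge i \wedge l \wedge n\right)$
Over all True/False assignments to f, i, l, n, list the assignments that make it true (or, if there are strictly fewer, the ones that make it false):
is false only for:
  f=True, i=True, l=True, n=True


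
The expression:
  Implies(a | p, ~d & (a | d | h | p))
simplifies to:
~d | (~a & ~p)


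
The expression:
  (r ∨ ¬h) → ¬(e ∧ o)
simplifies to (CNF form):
(h ∨ ¬e ∨ ¬o) ∧ (¬e ∨ ¬o ∨ ¬r)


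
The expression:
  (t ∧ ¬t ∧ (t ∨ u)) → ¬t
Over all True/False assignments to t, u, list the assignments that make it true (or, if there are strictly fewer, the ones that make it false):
is always true.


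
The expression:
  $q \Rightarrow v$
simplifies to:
$v \vee \neg q$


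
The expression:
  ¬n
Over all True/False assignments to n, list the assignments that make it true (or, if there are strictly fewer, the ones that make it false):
is true only for:
  n=False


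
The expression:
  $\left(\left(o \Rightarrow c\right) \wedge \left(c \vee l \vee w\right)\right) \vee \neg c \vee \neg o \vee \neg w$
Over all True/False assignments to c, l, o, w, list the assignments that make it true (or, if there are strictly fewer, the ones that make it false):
is always true.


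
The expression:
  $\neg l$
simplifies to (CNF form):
$\neg l$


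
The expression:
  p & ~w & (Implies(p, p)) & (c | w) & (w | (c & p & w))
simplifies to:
False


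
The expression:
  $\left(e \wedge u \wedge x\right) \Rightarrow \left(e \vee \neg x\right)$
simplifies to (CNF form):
$\text{True}$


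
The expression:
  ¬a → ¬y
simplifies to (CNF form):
a ∨ ¬y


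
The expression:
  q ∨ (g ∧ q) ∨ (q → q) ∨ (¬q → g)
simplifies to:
True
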